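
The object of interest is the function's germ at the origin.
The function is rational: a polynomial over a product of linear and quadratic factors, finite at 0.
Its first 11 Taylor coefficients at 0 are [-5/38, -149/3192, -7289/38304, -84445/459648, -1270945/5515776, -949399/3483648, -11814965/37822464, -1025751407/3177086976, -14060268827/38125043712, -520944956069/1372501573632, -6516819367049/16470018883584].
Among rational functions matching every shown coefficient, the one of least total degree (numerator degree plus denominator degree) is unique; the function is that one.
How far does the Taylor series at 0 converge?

No rational of total degree below 9 reproduces all 11 coefficients; solving the [1/8] Pade equations on them gives f(y) = (3*y/7 + 30/19)/((y**2 + 2*y/3 - 2)**3*(y**2 + 11*y/8 + 3/2)), whose expansion matches every shown term.
Denominator factor (y**2 + 11*y/8 + 3/2): discriminant -263/64, complex-conjugate roots (-11/16) + ((1/16)*sqrt(263))*i and (-11/16) - ((1/16)*sqrt(263))*i; poles of order 1, moduli (1/2)*sqrt(6) and (1/2)*sqrt(6).
Denominator factor (y**2 + 2*y/3 - 2)^3: discriminant 76/9, real irrational roots -1/3 + (1/3)*sqrt(19) and -1/3 - (1/3)*sqrt(19); poles of order 3, moduli -1/3 + (1/3)*sqrt(19) and 1/3 + (1/3)*sqrt(19).
The radius of convergence is the smallest modulus among the singular points: -1/3 + (1/3)*sqrt(19).

The radius of convergence is -1/3 + (1/3)*sqrt(19).


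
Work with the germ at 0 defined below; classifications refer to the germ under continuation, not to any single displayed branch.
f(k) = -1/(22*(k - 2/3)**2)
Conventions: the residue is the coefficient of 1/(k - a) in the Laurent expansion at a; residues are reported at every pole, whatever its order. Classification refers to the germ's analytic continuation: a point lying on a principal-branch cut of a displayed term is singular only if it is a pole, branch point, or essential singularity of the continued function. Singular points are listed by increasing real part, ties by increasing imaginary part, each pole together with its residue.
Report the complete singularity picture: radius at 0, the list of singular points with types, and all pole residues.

Denominator factor (k - 2/3)^2: pole of order 2 at 2/3, modulus 2/3.
The radius of convergence is the smallest modulus among the singular points: 2/3.
At the order-2 pole 2/3 set g(k) = (k - (2/3))^2*f(k) = -1/22.
Order-2 pole: residue = g'(a); g'(2/3) = 0, so the residue is 0.

Radius of convergence at 0: 2/3.
At 2/3: a pole of order 2; residue 0.


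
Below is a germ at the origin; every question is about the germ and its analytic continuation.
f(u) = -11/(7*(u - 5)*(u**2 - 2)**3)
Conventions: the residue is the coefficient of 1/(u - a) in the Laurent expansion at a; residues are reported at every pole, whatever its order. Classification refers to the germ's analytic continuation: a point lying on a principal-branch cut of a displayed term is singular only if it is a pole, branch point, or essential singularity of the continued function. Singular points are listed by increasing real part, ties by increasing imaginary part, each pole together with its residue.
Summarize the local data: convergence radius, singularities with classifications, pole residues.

Denominator factor (u**2 - 2)^3: discriminant 8, real irrational roots sqrt(2) and -sqrt(2); poles of order 3, moduli sqrt(2) and sqrt(2).
Denominator factor (u - 5): pole of order 1 at 5, modulus 5.
The radius of convergence is the smallest modulus among the singular points: sqrt(2).
The factor u**2 - 2 splits as (u - a)(u - a') with a = -sqrt(2), a' = sqrt(2). At the order-3 pole a set g(u) = (u - a)^3*f(u) = [-11/(7*(u - 5))] / (u - a')^3.
Order-3 pole: residue = g''(a)/2; g''(-sqrt(2)) = 11/85169 - (11275/778688)*sqrt(2), so the residue is 11/170338 - (11275/1557376)*sqrt(2).
The factor u**2 - 2 splits as (u - a)(u - a') with a = sqrt(2), a' = -sqrt(2). At the order-3 pole a set g(u) = (u - a)^3*f(u) = [-11/(7*(u - 5))] / (u - a')^3.
Order-3 pole: residue = g''(a)/2; g''(sqrt(2)) = 11/85169 + (11275/778688)*sqrt(2), so the residue is 11/170338 + (11275/1557376)*sqrt(2).
At the order-1 pole 5 set g(u) = (u - (5))*f(u) = -11/(7*(u**2 - 2)**3).
Simple pole: residue = g(a) at a = 5, which is -11/85169.
List the singular points by increasing real part (a conjugate pair: the negative imaginary part first).

Radius of convergence at 0: sqrt(2).
At -sqrt(2): a pole of order 3; residue 11/170338 - (11275/1557376)*sqrt(2).
At sqrt(2): a pole of order 3; residue 11/170338 + (11275/1557376)*sqrt(2).
At 5: a pole of order 1; residue -11/85169.


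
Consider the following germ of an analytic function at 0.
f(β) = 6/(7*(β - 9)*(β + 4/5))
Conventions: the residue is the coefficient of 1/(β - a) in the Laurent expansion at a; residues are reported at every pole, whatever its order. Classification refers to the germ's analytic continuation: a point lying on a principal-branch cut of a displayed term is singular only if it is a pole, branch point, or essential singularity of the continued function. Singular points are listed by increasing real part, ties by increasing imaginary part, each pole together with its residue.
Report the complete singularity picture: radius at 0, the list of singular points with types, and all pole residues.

Radius of convergence at 0: 4/5.
At -4/5: a pole of order 1; residue -30/343.
At 9: a pole of order 1; residue 30/343.

Denominator factor (β - 9): pole of order 1 at 9, modulus 9.
Denominator factor (β + 4/5): pole of order 1 at -4/5, modulus 4/5.
The radius of convergence is the smallest modulus among the singular points: 4/5.
At the order-1 pole -4/5 set g(β) = (β - (-4/5))*f(β) = 6/(7*(β - 9)).
Simple pole: residue = g(a) at a = -4/5, which is -30/343.
At the order-1 pole 9 set g(β) = (β - (9))*f(β) = 6/(7*(β + 4/5)).
Simple pole: residue = g(a) at a = 9, which is 30/343.
List the singular points by increasing real part (a conjugate pair: the negative imaginary part first).


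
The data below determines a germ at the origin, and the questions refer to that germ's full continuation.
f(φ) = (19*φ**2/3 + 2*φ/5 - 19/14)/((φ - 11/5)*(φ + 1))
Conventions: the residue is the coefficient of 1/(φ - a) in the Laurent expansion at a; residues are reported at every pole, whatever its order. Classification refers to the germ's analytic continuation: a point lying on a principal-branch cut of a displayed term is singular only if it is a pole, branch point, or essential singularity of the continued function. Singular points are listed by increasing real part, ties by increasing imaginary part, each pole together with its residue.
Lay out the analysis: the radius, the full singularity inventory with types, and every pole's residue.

Radius of convergence at 0: 1.
At -1: a pole of order 1; residue -961/672.
At 11/5: a pole of order 1; residue 6337/672.

Denominator factor (φ - 11/5): pole of order 1 at 11/5, modulus 11/5.
Denominator factor (φ + 1): pole of order 1 at -1, modulus 1.
The radius of convergence is the smallest modulus among the singular points: 1.
At the order-1 pole -1 set g(φ) = (φ - (-1))*f(φ) = (19*φ**2/3 + 2*φ/5 - 19/14)/(φ - 11/5).
Simple pole: residue = g(a) at a = -1, which is -961/672.
At the order-1 pole 11/5 set g(φ) = (φ - (11/5))*f(φ) = (19*φ**2/3 + 2*φ/5 - 19/14)/(φ + 1).
Simple pole: residue = g(a) at a = 11/5, which is 6337/672.
List the singular points by increasing real part (a conjugate pair: the negative imaginary part first).


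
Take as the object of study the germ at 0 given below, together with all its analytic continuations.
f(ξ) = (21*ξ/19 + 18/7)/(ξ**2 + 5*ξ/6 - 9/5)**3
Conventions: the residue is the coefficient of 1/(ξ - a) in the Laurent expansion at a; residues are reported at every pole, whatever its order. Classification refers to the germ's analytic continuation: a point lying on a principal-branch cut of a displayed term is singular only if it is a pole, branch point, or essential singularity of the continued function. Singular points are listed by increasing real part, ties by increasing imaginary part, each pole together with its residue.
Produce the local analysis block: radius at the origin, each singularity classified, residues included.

Radius of convergence at 0: -5/12 + (7/60)*sqrt(145).
At -5/12 - (7/60)*sqrt(145): a pole of order 3; residue -(327466800/54517487759)*sqrt(145).
At -5/12 + (7/60)*sqrt(145): a pole of order 3; residue (327466800/54517487759)*sqrt(145).

Denominator factor (ξ**2 + 5*ξ/6 - 9/5)^3: discriminant 1421/180, real irrational roots -5/12 + (7/60)*sqrt(145) and -5/12 - (7/60)*sqrt(145); poles of order 3, moduli -5/12 + (7/60)*sqrt(145) and 5/12 + (7/60)*sqrt(145).
The radius of convergence is the smallest modulus among the singular points: -5/12 + (7/60)*sqrt(145).
The factor ξ**2 + 5*ξ/6 - 9/5 splits as (ξ - a)(ξ - a') with a = -5/12 - (7/60)*sqrt(145), a' = -5/12 + (7/60)*sqrt(145). At the order-3 pole a set g(ξ) = (ξ - a)^3*f(ξ) = [21*ξ/19 + 18/7] / (ξ - a')^3.
Order-3 pole: residue = g''(a)/2; g''(-5/12 - (7/60)*sqrt(145)) = -(654933600/54517487759)*sqrt(145), so the residue is -(327466800/54517487759)*sqrt(145).
The factor ξ**2 + 5*ξ/6 - 9/5 splits as (ξ - a)(ξ - a') with a = -5/12 + (7/60)*sqrt(145), a' = -5/12 - (7/60)*sqrt(145). At the order-3 pole a set g(ξ) = (ξ - a)^3*f(ξ) = [21*ξ/19 + 18/7] / (ξ - a')^3.
Order-3 pole: residue = g''(a)/2; g''(-5/12 + (7/60)*sqrt(145)) = (654933600/54517487759)*sqrt(145), so the residue is (327466800/54517487759)*sqrt(145).
List the singular points by increasing real part (a conjugate pair: the negative imaginary part first).


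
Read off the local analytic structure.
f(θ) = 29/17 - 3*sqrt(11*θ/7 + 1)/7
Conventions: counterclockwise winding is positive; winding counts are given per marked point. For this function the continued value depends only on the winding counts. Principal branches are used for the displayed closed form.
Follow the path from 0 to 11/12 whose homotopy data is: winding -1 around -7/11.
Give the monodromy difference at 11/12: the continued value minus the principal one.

The rational part is single-valued and drops out of the difference; each branch term changes only by its own monodromy.
(-3/7)*sqrt(1 - θ/(-7/11)): winding -1 is odd, the square root flips sign, contributing -2*(-3/7)*sqrt(1 - (11/12)/(-7/11)) = -2*(-3/7)*sqrt(205/84) = (1/49)*sqrt(4305).
Summing the contributions at θ = 11/12 gives (1/49)*sqrt(4305).

Continued minus principal equals (1/49)*sqrt(4305).


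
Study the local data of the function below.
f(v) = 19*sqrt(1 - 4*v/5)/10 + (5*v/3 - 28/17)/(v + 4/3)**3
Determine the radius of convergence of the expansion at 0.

Denominator factor (v + 4/3)^3: pole of order 3 at -4/3, modulus 4/3.
Branch term (19/10)*sqrt(1 - v/(5/4)): its argument vanishes at v = 5/4, a square-root branch point, modulus 5/4.
The radius of convergence is the smallest modulus among the singular points: 5/4.

The radius of convergence is 5/4.


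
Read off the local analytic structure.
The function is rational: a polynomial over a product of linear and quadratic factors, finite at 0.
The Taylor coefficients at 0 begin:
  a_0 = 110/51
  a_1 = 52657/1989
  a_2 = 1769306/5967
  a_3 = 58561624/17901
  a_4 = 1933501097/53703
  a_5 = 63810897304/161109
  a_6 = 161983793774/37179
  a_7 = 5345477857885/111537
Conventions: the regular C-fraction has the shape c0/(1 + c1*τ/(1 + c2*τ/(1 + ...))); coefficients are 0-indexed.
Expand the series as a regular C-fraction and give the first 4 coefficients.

Taylor coefficients (read off): a_0 = 110/51, a_1 = 52657/1989, a_2 = 1769306/5967, a_3 = 58561624/17901.
c0 = a_0 = 110/51. Peel one level at a time: if S = 1 + c*τ/S' with S'(0) = 1, then c is the τ-coefficient of S and S' = c*τ/(S - 1).
S_1 = c0/f = 1 + (-4787/390)*τ + (222821/16900)*τ^2 + ...; c1 = -4787/390.
S_2 = c1*τ/(S_1 - 1) = 1 + (668463/622310)*τ + (42942412/22915369)*τ^2 + ...; c2 = 668463/622310.
S_3 = c2*τ/(S_2 - 1) = 1 + (-5582513560/3199932381)*τ + ...; c3 = -5582513560/3199932381.

The regular C-fraction coefficients are [110/51, -4787/390, 668463/622310, -5582513560/3199932381].


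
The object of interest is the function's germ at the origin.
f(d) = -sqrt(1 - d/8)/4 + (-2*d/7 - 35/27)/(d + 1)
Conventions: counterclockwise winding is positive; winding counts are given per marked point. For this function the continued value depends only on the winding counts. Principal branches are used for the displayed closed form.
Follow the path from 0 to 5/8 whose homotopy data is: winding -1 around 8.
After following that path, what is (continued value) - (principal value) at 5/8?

The rational part is single-valued and drops out of the difference; each branch term changes only by its own monodromy.
(-1/4)*sqrt(1 - d/(8)): winding -1 is odd, the square root flips sign, contributing -2*(-1/4)*sqrt(1 - (5/8)/(8)) = -2*(-1/4)*sqrt(59/64) = (1/16)*sqrt(59).
Summing the contributions at d = 5/8 gives (1/16)*sqrt(59).

Continued minus principal equals (1/16)*sqrt(59).


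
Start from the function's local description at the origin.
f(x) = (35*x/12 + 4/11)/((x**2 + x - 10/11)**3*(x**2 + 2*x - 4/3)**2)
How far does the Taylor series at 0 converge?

The radius of convergence is -1 + (1/3)*sqrt(21).

Denominator factor (x**2 + x - 10/11)^3: discriminant 51/11, real irrational roots -1/2 + (1/22)*sqrt(561) and -1/2 - (1/22)*sqrt(561); poles of order 3, moduli -1/2 + (1/22)*sqrt(561) and 1/2 + (1/22)*sqrt(561).
Denominator factor (x**2 + 2*x - 4/3)^2: discriminant 28/3, real irrational roots -1 + (1/3)*sqrt(21) and -1 - (1/3)*sqrt(21); poles of order 2, moduli -1 + (1/3)*sqrt(21) and 1 + (1/3)*sqrt(21).
The radius of convergence is the smallest modulus among the singular points: -1 + (1/3)*sqrt(21).


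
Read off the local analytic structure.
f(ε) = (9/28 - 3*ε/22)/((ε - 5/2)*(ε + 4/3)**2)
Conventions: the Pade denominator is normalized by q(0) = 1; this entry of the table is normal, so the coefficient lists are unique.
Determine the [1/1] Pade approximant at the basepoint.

The Pade approximant has numerator coefficients [-81/1120, 1432863/49575680]; denominator coefficients [1, 22627/20120].

Taylor coefficients needed (expand at 0): a_0 = -81/1120, a_1 = 13581/123200, a_2 = -55539/448000.
Write the denominator as Q(ε) = 1 + q1*ε. Requiring Q*f - P = O(ε^3) with deg P <= 1 kills the coefficients of ε^2..ε^2 in Q*f:
  ε^2: a_2 + q1*a_1 = 0, i.e. -55539/448000 + (13581/123200)*q1 = 0.
Solving this linear system: q1 = 22627/20120.
The numerator is Q*f truncated at degree 1: P0 = a_0 = -81/1120; P1 = a_1 + q1*a_0 = 1432863/49575680.


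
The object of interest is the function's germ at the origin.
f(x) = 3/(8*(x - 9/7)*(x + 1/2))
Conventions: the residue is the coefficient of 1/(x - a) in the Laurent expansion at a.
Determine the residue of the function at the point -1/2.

The residue is -21/100.

At the order-1 pole -1/2 set g(x) = (x - (-1/2))*f(x) = 3/(8*(x - 9/7)).
Simple pole: residue = g(a) at a = -1/2, which is -21/100.


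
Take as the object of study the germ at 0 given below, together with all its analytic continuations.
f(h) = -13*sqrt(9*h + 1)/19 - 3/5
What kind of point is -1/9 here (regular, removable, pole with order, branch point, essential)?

The point is an algebraic (square-root) branch point.

The term (-13/19)*sqrt(1 - h/(-1/9)) has argument 1 - -1/9/(-1/9) = 0 at -1/9: a square-root (algebraic, two-sheeted) branch point; the remaining terms are analytic or single-valued there.


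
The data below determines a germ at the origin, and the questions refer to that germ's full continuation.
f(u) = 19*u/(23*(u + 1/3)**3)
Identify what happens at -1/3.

The point is a pole of order 3.

The denominator factor u + 1/3 vanishes at -1/3 and appears to the power 3; the numerator there equals -19/69, nonzero, and no other factor vanishes.
Hence a pole whose order is the multiplicity, 3.


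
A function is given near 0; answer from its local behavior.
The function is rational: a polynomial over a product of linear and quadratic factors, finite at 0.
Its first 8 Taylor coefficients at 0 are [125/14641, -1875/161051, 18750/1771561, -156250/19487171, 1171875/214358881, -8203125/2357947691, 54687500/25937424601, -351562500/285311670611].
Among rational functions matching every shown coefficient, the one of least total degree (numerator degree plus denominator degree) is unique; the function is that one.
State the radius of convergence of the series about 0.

No rational of total degree below 3 reproduces all 8 coefficients; solving the [0/3] Pade equations on them gives f(w) = 1/(11*(w + 11/5)**3), whose expansion matches every shown term.
Denominator factor (w + 11/5)^3: pole of order 3 at -11/5, modulus 11/5.
The radius of convergence is the smallest modulus among the singular points: 11/5.

The radius of convergence is 11/5.


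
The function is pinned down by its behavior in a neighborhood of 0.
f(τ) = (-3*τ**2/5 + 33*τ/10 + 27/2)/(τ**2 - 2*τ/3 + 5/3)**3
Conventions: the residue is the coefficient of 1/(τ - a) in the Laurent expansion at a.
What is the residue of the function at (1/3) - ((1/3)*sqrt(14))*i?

The factor τ**2 - 2*τ/3 + 5/3 splits as (τ - a)(τ - a') with a = (1/3) - ((1/3)*sqrt(14))*i, a' = (1/3) + ((1/3)*sqrt(14))*i. At the order-3 pole a set g(τ) = (τ - a)^3*f(τ) = [-3*τ**2/5 + 33*τ/10 + 27/2] / (τ - a')^3.
Order-3 pole: residue = g''(a)/2; g''((1/3) - ((1/3)*sqrt(14))*i) = ((162/343)*sqrt(14))*i, so the residue is ((81/343)*sqrt(14))*i.

The residue is ((81/343)*sqrt(14))*i.


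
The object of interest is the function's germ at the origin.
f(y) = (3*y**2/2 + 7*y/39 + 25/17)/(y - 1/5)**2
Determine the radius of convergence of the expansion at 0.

The radius of convergence is 1/5.

Denominator factor (y - 1/5)^2: pole of order 2 at 1/5, modulus 1/5.
The radius of convergence is the smallest modulus among the singular points: 1/5.


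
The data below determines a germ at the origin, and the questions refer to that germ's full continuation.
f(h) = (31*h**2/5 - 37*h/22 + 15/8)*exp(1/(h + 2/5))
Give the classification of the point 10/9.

There is no denominator, hence no pole anywhere.
The essential point of exp(1/(h - (-2/5))) is -2/5, not 10/9.
So the germ continues analytically to 10/9.

The point is a regular point.


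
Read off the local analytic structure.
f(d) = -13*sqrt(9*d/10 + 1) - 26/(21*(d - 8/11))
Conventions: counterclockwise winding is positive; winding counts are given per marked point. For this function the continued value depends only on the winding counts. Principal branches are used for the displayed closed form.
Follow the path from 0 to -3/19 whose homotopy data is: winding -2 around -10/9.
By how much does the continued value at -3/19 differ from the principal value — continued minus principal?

The rational part is single-valued and drops out of the difference; each branch term changes only by its own monodromy.
(-13)*sqrt(1 - d/(-10/9)): winding -2 is even, the square root returns to the same sheet, contribution 0.
Summing the contributions at d = -3/19 gives 0.

Continued minus principal equals 0.


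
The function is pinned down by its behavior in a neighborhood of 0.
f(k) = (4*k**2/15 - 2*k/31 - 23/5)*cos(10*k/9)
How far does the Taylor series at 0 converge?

The factor cos(10*k/9) is entire and contributes no finite singular point.
The polynomial part has no poles.
No finite singular points: the Taylor series at 0 converges everywhere.

The radius of convergence is infinite.


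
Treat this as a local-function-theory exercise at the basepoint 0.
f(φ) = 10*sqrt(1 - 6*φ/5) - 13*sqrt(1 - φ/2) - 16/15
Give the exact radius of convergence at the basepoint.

The radius of convergence is 5/6.

Branch term (10)*sqrt(1 - φ/(5/6)): its argument vanishes at φ = 5/6, a square-root branch point, modulus 5/6.
Branch term (-13)*sqrt(1 - φ/(2)): its argument vanishes at φ = 2, a square-root branch point, modulus 2.
The radius of convergence is the smallest modulus among the singular points: 5/6.


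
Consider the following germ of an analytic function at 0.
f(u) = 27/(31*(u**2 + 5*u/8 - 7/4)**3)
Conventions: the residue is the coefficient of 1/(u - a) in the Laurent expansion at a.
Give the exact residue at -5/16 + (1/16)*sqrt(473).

The residue is (5308416/3280538327)*sqrt(473).

The factor u**2 + 5*u/8 - 7/4 splits as (u - a)(u - a') with a = -5/16 + (1/16)*sqrt(473), a' = -5/16 - (1/16)*sqrt(473). At the order-3 pole a set g(u) = (u - a)^3*f(u) = [27/31] / (u - a')^3.
Order-3 pole: residue = g''(a)/2; g''(-5/16 + (1/16)*sqrt(473)) = (10616832/3280538327)*sqrt(473), so the residue is (5308416/3280538327)*sqrt(473).


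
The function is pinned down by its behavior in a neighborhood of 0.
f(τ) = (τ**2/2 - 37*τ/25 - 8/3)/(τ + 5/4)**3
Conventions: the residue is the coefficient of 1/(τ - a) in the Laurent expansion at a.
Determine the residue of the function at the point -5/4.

At the order-3 pole -5/4 set g(τ) = (τ - (-5/4))^3*f(τ) = τ**2/2 - 37*τ/25 - 8/3.
Order-3 pole: residue = g''(a)/2; g''(-5/4) = 1, so the residue is 1/2.

The residue is 1/2.


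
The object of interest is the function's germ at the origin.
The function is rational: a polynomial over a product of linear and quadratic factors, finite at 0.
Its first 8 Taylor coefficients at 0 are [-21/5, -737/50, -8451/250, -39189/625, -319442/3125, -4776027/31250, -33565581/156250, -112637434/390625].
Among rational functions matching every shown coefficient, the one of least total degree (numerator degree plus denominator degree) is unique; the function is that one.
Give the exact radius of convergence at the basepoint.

No rational of total degree below 6 reproduces all 8 coefficients; solving the [2/4] Pade equations on them gives f(w) = (-3*w**2/2 + 19*w/30 - 7)/((w - 5/3)*(w - 1)**3), whose expansion matches every shown term.
Denominator factor (w - 1)^3: pole of order 3 at 1, modulus 1.
Denominator factor (w - 5/3): pole of order 1 at 5/3, modulus 5/3.
The radius of convergence is the smallest modulus among the singular points: 1.

The radius of convergence is 1.


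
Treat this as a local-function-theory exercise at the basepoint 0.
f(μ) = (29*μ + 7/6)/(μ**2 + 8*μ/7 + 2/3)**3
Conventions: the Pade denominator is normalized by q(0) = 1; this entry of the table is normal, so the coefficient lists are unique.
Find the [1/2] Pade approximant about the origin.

The Pade approximant has numerator coefficients [63/16, 158689/1624]; denominator coefficients [1, 65252/12789, 842585/59682].

Taylor coefficients needed (expand at 0): a_0 = 63/16, a_1 = 621/8, a_2 = -101169/224, a_3 = 135351/112.
Write the denominator as Q(μ) = 1 + q1*μ + q2*μ^2. Requiring Q*f - P = O(μ^4) with deg P <= 1 kills the coefficients of μ^2..μ^3 in Q*f:
  μ^2: a_2 + q1*a_1 + q2*a_0 = 0, i.e. -101169/224 + (621/8)*q1 + (63/16)*q2 = 0.
  μ^3: a_3 + q1*a_2 + q2*a_1 = 0, i.e. 135351/112 + (-101169/224)*q1 + (621/8)*q2 = 0.
Solving this linear system: q1 = 65252/12789, q2 = 842585/59682.
The numerator is Q*f truncated at degree 1: P0 = a_0 = 63/16; P1 = a_1 + q1*a_0 = 158689/1624.


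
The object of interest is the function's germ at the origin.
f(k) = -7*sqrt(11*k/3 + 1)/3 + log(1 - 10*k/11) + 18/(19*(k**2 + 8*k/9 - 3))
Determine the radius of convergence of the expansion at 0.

The radius of convergence is 3/11.

Denominator factor (k**2 + 8*k/9 - 3): discriminant 1036/81, real irrational roots -4/9 + (1/9)*sqrt(259) and -4/9 - (1/9)*sqrt(259); poles of order 1, moduli -4/9 + (1/9)*sqrt(259) and 4/9 + (1/9)*sqrt(259).
Branch term (1)*log(1 - k/(11/10)): its argument vanishes at k = 11/10, a logarithmic branch point, modulus 11/10.
Branch term (-7/3)*sqrt(1 - k/(-3/11)): its argument vanishes at k = -3/11, a square-root branch point, modulus 3/11.
The radius of convergence is the smallest modulus among the singular points: 3/11.


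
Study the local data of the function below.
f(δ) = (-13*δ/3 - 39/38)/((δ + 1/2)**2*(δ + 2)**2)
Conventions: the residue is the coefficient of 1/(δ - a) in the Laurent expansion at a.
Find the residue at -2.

The residue is 4004/1539.

At the order-2 pole -2 set g(δ) = (δ - (-2))^2*f(δ) = (-13*δ/3 - 39/38)/(δ + 1/2)**2.
Order-2 pole: residue = g'(a); g'(-2) = 4004/1539, so the residue is 4004/1539.


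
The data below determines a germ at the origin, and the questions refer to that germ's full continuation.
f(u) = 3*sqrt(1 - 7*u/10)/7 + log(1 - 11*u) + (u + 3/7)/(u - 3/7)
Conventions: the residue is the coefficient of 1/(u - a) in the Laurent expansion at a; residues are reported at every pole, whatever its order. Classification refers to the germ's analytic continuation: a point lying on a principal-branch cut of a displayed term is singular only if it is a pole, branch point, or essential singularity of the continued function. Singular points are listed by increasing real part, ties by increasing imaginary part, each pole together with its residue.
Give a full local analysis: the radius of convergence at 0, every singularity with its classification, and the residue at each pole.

Denominator factor (u - 3/7): pole of order 1 at 3/7, modulus 3/7.
Branch term (1)*log(1 - u/(1/11)): its argument vanishes at u = 1/11, a logarithmic branch point, modulus 1/11.
Branch term (3/7)*sqrt(1 - u/(10/7)): its argument vanishes at u = 10/7, a square-root branch point, modulus 10/7.
The radius of convergence is the smallest modulus among the singular points: 1/11.
The branch terms are analytic at 3/7 and contribute nothing to the residue; only the rational part matters.
At the order-1 pole 3/7 set g(u) = (u - (3/7))*(rational part) = u + 3/7.
Simple pole: residue = g(a) at a = 3/7, which is 6/7.
List the singular points by increasing real part (a conjugate pair: the negative imaginary part first).

Radius of convergence at 0: 1/11.
At 1/11: a logarithmic branch point.
At 3/7: a pole of order 1; residue 6/7.
At 10/7: an algebraic (square-root) branch point.


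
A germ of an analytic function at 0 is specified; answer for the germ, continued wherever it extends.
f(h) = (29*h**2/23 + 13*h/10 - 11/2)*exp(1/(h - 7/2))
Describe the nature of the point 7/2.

The exponent 1/(h - (7/2)) has a pole at 7/2, so exp(1/(h - (7/2))) takes every nonzero value near it: an essential singularity (not a pole of any order).

The point is an essential singularity.


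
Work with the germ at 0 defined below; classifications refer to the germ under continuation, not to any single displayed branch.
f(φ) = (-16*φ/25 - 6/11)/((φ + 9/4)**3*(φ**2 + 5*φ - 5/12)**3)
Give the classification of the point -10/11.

The point is a regular point.

Denominator factors: φ + 9/4 = 59/44 at φ = -10/11; φ**2 + 5*φ - 5/12 = -6005/1452 at φ = -10/11 — none vanishes.
So the germ continues analytically to -10/11.


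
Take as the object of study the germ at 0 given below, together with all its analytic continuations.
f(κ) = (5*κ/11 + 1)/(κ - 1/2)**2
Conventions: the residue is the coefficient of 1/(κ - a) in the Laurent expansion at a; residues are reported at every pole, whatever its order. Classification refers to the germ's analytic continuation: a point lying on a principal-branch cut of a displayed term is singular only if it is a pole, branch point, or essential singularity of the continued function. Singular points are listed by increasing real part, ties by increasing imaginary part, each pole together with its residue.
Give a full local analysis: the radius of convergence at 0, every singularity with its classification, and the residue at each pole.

Denominator factor (κ - 1/2)^2: pole of order 2 at 1/2, modulus 1/2.
The radius of convergence is the smallest modulus among the singular points: 1/2.
At the order-2 pole 1/2 set g(κ) = (κ - (1/2))^2*f(κ) = 5*κ/11 + 1.
Order-2 pole: residue = g'(a); g'(1/2) = 5/11, so the residue is 5/11.

Radius of convergence at 0: 1/2.
At 1/2: a pole of order 2; residue 5/11.


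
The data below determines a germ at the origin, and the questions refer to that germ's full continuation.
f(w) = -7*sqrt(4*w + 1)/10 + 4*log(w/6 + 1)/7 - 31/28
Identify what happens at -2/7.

There is no denominator, hence no pole anywhere.
Branch term log(1 - w/(-6)): argument at -2/7 is 20/21, nonzero, so -2/7 is not its branch point (a point on a principal cut is still regular for the continued germ).
Branch term sqrt(1 - w/(-1/4)): argument at -2/7 is -1/7, nonzero, so -2/7 is not its branch point (a point on a principal cut is still regular for the continued germ).
So the germ continues analytically to -2/7.

The point is a regular point.


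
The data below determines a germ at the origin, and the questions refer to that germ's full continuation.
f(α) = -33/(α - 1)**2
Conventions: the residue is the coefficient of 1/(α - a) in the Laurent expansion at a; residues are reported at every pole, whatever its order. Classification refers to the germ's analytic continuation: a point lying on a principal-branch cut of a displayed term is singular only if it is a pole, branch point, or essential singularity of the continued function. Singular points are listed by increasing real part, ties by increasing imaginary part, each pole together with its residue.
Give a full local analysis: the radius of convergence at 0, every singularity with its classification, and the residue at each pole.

Denominator factor (α - 1)^2: pole of order 2 at 1, modulus 1.
The radius of convergence is the smallest modulus among the singular points: 1.
At the order-2 pole 1 set g(α) = (α - (1))^2*f(α) = -33.
Order-2 pole: residue = g'(a); g'(1) = 0, so the residue is 0.

Radius of convergence at 0: 1.
At 1: a pole of order 2; residue 0.


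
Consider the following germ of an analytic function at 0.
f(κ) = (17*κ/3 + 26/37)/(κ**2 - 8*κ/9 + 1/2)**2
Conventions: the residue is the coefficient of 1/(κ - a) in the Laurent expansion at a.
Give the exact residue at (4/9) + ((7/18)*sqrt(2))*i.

The factor κ**2 - 8*κ/9 + 1/2 splits as (κ - a)(κ - a') with a = (4/9) + ((7/18)*sqrt(2))*i, a' = (4/9) - ((7/18)*sqrt(2))*i. At the order-2 pole a set g(κ) = (κ - a)^2*f(κ) = [17*κ/3 + 26/37] / (κ - a')^2.
Order-2 pole: residue = g'(a); g'((4/9) + ((7/18)*sqrt(2))*i) = -((43443/12691)*sqrt(2))*i, so the residue is -((43443/12691)*sqrt(2))*i.

The residue is -((43443/12691)*sqrt(2))*i.


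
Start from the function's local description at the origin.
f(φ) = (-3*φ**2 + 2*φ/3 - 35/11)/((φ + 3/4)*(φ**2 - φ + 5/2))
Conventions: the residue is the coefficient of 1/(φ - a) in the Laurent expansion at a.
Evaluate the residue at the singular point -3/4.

The residue is -945/671.

At the order-1 pole -3/4 set g(φ) = (φ - (-3/4))*f(φ) = (-3*φ**2 + 2*φ/3 - 35/11)/(φ**2 - φ + 5/2).
Simple pole: residue = g(a) at a = -3/4, which is -945/671.


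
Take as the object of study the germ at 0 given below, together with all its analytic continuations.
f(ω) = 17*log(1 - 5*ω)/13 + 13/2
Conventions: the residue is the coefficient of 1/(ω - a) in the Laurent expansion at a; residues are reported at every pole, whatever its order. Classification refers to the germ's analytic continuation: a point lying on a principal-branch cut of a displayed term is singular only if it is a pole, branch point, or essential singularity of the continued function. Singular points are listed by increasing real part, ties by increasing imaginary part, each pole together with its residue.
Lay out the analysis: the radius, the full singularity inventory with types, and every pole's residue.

Branch term (17/13)*log(1 - ω/(1/5)): its argument vanishes at ω = 1/5, a logarithmic branch point, modulus 1/5.
The radius of convergence is the smallest modulus among the singular points: 1/5.

Radius of convergence at 0: 1/5.
At 1/5: a logarithmic branch point.


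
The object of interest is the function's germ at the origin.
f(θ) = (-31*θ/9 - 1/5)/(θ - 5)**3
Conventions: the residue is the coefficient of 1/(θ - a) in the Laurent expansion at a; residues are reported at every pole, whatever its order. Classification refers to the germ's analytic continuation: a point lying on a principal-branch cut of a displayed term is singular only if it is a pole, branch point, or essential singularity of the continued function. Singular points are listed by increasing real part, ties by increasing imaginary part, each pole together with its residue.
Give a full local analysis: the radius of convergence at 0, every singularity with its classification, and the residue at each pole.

Denominator factor (θ - 5)^3: pole of order 3 at 5, modulus 5.
The radius of convergence is the smallest modulus among the singular points: 5.
At the order-3 pole 5 set g(θ) = (θ - (5))^3*f(θ) = -31*θ/9 - 1/5.
Order-3 pole: residue = g''(a)/2; g''(5) = 0, so the residue is 0.

Radius of convergence at 0: 5.
At 5: a pole of order 3; residue 0.


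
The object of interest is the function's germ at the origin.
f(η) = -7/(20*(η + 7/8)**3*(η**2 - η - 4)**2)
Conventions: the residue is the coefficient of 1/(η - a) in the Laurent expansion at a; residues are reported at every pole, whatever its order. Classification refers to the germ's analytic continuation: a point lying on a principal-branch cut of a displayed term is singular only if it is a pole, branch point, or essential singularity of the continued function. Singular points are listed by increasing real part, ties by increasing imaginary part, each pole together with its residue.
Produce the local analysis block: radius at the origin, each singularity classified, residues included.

Radius of convergence at 0: 7/8.
At 1/2 - (1/2)*sqrt(17): a pole of order 2; residue 402325504/2599428005 + (28074599168/751234693445)*sqrt(17).
At -7/8: a pole of order 3; residue -804651008/2599428005.
At 1/2 + (1/2)*sqrt(17): a pole of order 2; residue 402325504/2599428005 - (28074599168/751234693445)*sqrt(17).

Denominator factor (η**2 - η - 4)^2: discriminant 17, real irrational roots 1/2 + (1/2)*sqrt(17) and 1/2 - (1/2)*sqrt(17); poles of order 2, moduli 1/2 + (1/2)*sqrt(17) and -1/2 + (1/2)*sqrt(17).
Denominator factor (η + 7/8)^3: pole of order 3 at -7/8, modulus 7/8.
The radius of convergence is the smallest modulus among the singular points: 7/8.
The factor η**2 - η - 4 splits as (η - a)(η - a') with a = 1/2 - (1/2)*sqrt(17), a' = 1/2 + (1/2)*sqrt(17). At the order-2 pole a set g(η) = (η - a)^2*f(η) = [-7/(20*(η + 7/8)**3)] / (η - a')^2.
Order-2 pole: residue = g'(a); g'(1/2 - (1/2)*sqrt(17)) = 402325504/2599428005 + (28074599168/751234693445)*sqrt(17), so the residue is 402325504/2599428005 + (28074599168/751234693445)*sqrt(17).
At the order-3 pole -7/8 set g(η) = (η - (-7/8))^3*f(η) = -7/(20*(η**2 - η - 4)**2).
Order-3 pole: residue = g''(a)/2; g''(-7/8) = -1609302016/2599428005, so the residue is -804651008/2599428005.
The factor η**2 - η - 4 splits as (η - a)(η - a') with a = 1/2 + (1/2)*sqrt(17), a' = 1/2 - (1/2)*sqrt(17). At the order-2 pole a set g(η) = (η - a)^2*f(η) = [-7/(20*(η + 7/8)**3)] / (η - a')^2.
Order-2 pole: residue = g'(a); g'(1/2 + (1/2)*sqrt(17)) = 402325504/2599428005 - (28074599168/751234693445)*sqrt(17), so the residue is 402325504/2599428005 - (28074599168/751234693445)*sqrt(17).
List the singular points by increasing real part (a conjugate pair: the negative imaginary part first).


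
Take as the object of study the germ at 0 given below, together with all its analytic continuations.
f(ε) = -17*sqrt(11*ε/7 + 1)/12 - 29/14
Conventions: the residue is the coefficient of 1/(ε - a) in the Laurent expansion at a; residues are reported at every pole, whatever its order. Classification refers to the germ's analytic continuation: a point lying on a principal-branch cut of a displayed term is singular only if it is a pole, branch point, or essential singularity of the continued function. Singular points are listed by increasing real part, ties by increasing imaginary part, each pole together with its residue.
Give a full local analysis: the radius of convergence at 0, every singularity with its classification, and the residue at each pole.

Radius of convergence at 0: 7/11.
At -7/11: an algebraic (square-root) branch point.

Branch term (-17/12)*sqrt(1 - ε/(-7/11)): its argument vanishes at ε = -7/11, a square-root branch point, modulus 7/11.
The radius of convergence is the smallest modulus among the singular points: 7/11.


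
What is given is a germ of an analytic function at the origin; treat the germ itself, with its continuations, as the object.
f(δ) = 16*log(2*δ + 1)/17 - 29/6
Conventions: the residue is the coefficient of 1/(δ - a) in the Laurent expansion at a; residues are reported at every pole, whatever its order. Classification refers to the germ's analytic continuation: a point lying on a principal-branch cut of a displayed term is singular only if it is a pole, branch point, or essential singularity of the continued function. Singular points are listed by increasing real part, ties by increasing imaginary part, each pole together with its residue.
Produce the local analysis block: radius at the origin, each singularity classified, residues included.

Radius of convergence at 0: 1/2.
At -1/2: a logarithmic branch point.

Branch term (16/17)*log(1 - δ/(-1/2)): its argument vanishes at δ = -1/2, a logarithmic branch point, modulus 1/2.
The radius of convergence is the smallest modulus among the singular points: 1/2.


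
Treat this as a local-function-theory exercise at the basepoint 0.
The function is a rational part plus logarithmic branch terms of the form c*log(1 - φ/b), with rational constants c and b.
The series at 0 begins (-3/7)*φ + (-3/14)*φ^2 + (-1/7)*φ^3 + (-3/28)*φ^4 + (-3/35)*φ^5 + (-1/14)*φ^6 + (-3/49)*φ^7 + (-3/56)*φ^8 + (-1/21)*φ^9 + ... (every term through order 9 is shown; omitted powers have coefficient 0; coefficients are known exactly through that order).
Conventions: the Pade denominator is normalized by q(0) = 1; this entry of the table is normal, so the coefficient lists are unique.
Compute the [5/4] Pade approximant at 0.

The Pade approximant has numerator coefficients [0, -3/7, 31/42, -8/21, 101/1764, -1/1470]; denominator coefficients [1, -20/9, 5/3, -10/21, 5/126].

Taylor coefficients needed (read off): a_0 = 0, a_1 = -3/7, a_2 = -3/14, a_3 = -1/7, a_4 = -3/28, a_5 = -3/35, a_6 = -1/14, a_7 = -3/49, a_8 = -3/56, a_9 = -1/21.
Write the denominator as Q(φ) = 1 + q1*φ + q2*φ^2 + q3*φ^3 + q4*φ^4. Requiring Q*f - P = O(φ^10) with deg P <= 5 kills the coefficients of φ^6..φ^9 in Q*f:
  φ^6: a_6 + q1*a_5 + q2*a_4 + q3*a_3 + q4*a_2 = 0, i.e. -1/14 + (-3/35)*q1 + (-3/28)*q2 + (-1/7)*q3 + (-3/14)*q4 = 0.
  φ^7: a_7 + q1*a_6 + q2*a_5 + q3*a_4 + q4*a_3 = 0, i.e. -3/49 + (-1/14)*q1 + (-3/35)*q2 + (-3/28)*q3 + (-1/7)*q4 = 0.
  φ^8: a_8 + q1*a_7 + q2*a_6 + q3*a_5 + q4*a_4 = 0, i.e. -3/56 + (-3/49)*q1 + (-1/14)*q2 + (-3/35)*q3 + (-3/28)*q4 = 0.
  φ^9: a_9 + q1*a_8 + q2*a_7 + q3*a_6 + q4*a_5 = 0, i.e. -1/21 + (-3/56)*q1 + (-3/49)*q2 + (-1/14)*q3 + (-3/35)*q4 = 0.
Solving this linear system: q1 = -20/9, q2 = 5/3, q3 = -10/21, q4 = 5/126.
The numerator is Q*f truncated at degree 5: P0 = a_0 = 0; P1 = a_1 + q1*a_0 = -3/7; P2 = a_2 + q1*a_1 + q2*a_0 = 31/42; P3 = a_3 + q1*a_2 + q2*a_1 + q3*a_0 = -8/21; P4 = a_4 + q1*a_3 + q2*a_2 + q3*a_1 + q4*a_0 = 101/1764; P5 = a_5 + q1*a_4 + q2*a_3 + q3*a_2 + q4*a_1 = -1/1470.


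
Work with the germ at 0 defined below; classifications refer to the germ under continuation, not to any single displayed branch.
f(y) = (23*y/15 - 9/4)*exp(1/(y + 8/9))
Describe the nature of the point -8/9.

The exponent 1/(y - (-8/9)) has a pole at -8/9, so exp(1/(y - (-8/9))) takes every nonzero value near it: an essential singularity (not a pole of any order).

The point is an essential singularity.


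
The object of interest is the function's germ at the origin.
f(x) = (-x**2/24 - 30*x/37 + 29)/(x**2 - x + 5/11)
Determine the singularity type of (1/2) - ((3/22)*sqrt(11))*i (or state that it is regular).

The point is a pole of order 1.

The denominator factor x**2 - x + 5/11 vanishes at (1/2) - ((3/22)*sqrt(11))*i and appears to the power 1; the numerator there equals (558587/19536) + ((757/6512)*sqrt(11))*i, nonzero, and no other factor vanishes.
Hence a pole whose order is the multiplicity, 1.
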